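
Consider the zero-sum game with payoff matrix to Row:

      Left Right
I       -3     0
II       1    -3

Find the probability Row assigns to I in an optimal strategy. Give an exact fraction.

Row minima: I → -3, II → -3; maximin = -3.
Column maxima: Left → 1, Right → 0; minimax = 0.
-3 ≠ 0, so there is no saddle point; optimal play is mixed.
Let Row play I with probability p. Expected payoff against Left: (-3)p + 1(1−p) = −4p + 1; against Right: 0p + (-3)(1−p) = 3p − 3.
Setting these equal: −4p + 1 = 3p − 3 ⇒ −7p = -4 ⇒ p = 4/7, and the value is (-4)·(4/7) + 1 = -9/7.
For Column: with q = P(Left), equating I's and II's payoffs gives −3q = 4q − 3 ⇒ q = 3/7.

4/7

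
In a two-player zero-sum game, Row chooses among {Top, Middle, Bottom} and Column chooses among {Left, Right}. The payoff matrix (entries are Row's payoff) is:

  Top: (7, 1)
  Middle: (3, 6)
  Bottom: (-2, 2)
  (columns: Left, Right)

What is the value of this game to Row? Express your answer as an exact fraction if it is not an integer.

13/3

Row minima: Top → 1, Middle → 3, Bottom → -2; maximin = 3.
Column maxima: Left → 7, Right → 6; minimax = 6.
3 ≠ 6, so there is no saddle point; optimal play is mixed.
Bottom is strictly dominated by Middle, so Row never plays it.
On the remaining 2×2 (Top, Middle vs Left, Right):
Let Row play Top with probability p. Expected payoff against Left: 7p + 3(1−p) = 4p + 3; against Right: 1p + 6(1−p) = −5p + 6.
Setting these equal: 4p + 3 = −5p + 6 ⇒ 9p = 3 ⇒ p = 1/3, and the value is (4)·(1/3) + 3 = 13/3.
For Column: with q = P(Left), equating Top's and Middle's payoffs gives 6q + 1 = −3q + 6 ⇒ q = 5/9.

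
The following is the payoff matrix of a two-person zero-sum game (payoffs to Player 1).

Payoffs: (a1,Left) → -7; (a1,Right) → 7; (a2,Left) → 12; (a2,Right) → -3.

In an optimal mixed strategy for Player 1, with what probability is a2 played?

Row minima: a1 → -7, a2 → -3; maximin = -3.
Column maxima: Left → 12, Right → 7; minimax = 7.
-3 ≠ 7, so there is no saddle point; optimal play is mixed.
Let Player 1 play a1 with probability p. Expected payoff against Left: (-7)p + 12(1−p) = −19p + 12; against Right: 7p + (-3)(1−p) = 10p − 3.
Setting these equal: −19p + 12 = 10p − 3 ⇒ −29p = -15 ⇒ p = 15/29, and the value is (-19)·(15/29) + 12 = 63/29.
For Player 2: with q = P(Left), equating a1's and a2's payoffs gives −14q + 7 = 15q − 3 ⇒ q = 10/29.

14/29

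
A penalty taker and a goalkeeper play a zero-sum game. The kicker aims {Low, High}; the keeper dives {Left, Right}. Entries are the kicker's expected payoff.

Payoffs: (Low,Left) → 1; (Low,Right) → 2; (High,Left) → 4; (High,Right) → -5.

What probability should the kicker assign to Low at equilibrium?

Row minima: Low → 1, High → -5; maximin = 1.
Column maxima: Left → 4, Right → 2; minimax = 2.
1 ≠ 2, so there is no saddle point; optimal play is mixed.
Let the kicker play Low with probability p. Expected payoff against Left: 1p + 4(1−p) = −3p + 4; against Right: 2p + (-5)(1−p) = 7p − 5.
Setting these equal: −3p + 4 = 7p − 5 ⇒ −10p = -9 ⇒ p = 9/10, and the value is (-3)·(9/10) + 4 = 13/10.
For the keeper: with q = P(Left), equating Low's and High's payoffs gives −q + 2 = 9q − 5 ⇒ q = 7/10.

9/10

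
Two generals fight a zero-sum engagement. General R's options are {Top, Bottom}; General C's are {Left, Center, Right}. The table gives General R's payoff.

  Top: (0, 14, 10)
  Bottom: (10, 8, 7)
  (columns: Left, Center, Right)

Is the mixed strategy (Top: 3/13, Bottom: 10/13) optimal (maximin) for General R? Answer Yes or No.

Against Left this mix gives (3/13)·0 + (10/13)·10 = 100/13.
Against Center this mix gives (3/13)·14 + (10/13)·8 = 122/13.
Against Right this mix gives (3/13)·10 + (10/13)·7 = 100/13.
All of General C's active replies (Left, Right) yield 100/13, and no column does worse for General R. The mix makes General C indifferent and guarantees 100/13, so it is optimal.

Yes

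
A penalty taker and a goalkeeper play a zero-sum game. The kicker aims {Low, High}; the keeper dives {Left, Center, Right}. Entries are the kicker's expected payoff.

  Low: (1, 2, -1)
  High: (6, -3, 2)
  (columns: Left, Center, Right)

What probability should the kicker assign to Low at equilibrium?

Row minima: Low → -1, High → -3; maximin = -1.
Column maxima: Left → 6, Center → 2, Right → 2; minimax = 2.
-1 ≠ 2, so there is no saddle point; optimal play is mixed.
Left is strictly dominated by Right (it gives the kicker strictly more in every row), so the keeper never plays it.
On the remaining 2×2 (Low, High vs Center, Right):
Let the kicker play Low with probability p. Expected payoff against Center: 2p + (-3)(1−p) = 5p − 3; against Right: (-1)p + 2(1−p) = −3p + 2.
Setting these equal: 5p − 3 = −3p + 2 ⇒ 8p = 5 ⇒ p = 5/8, and the value is (5)·(5/8) − 3 = 1/8.
For the keeper: with q = P(Center), equating Low's and High's payoffs gives 3q − 1 = −5q + 2 ⇒ q = 3/8.

5/8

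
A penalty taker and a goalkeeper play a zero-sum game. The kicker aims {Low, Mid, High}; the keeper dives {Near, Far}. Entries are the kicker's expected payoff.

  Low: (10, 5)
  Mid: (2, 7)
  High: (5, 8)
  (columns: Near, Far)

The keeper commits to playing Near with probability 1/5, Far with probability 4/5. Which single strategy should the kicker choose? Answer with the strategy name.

High

Expected payoff of Low: (1/5)·10 + (4/5)·5 = 6.
Expected payoff of Mid: (1/5)·2 + (4/5)·7 = 6.
Expected payoff of High: (1/5)·5 + (4/5)·8 = 37/5.
The largest is 37/5, so the kicker's best response is High.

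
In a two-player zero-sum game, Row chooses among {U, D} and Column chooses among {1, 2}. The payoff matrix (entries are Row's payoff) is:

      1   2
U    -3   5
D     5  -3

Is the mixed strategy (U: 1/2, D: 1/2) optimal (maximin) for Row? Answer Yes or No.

Yes

Against 1 this mix gives (1/2)·(-3) + (1/2)·5 = 1.
Against 2 this mix gives (1/2)·5 + (1/2)·(-3) = 1.
All of Column's active replies (1, 2) yield 1, and no column does worse for Row. The mix makes Column indifferent and guarantees 1, so it is optimal.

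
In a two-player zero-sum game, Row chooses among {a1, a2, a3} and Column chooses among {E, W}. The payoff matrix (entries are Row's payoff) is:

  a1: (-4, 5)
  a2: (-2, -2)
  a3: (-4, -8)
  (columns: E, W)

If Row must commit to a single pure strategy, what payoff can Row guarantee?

Row minima: a1 → -4, a2 → -2, a3 → -8.
The best of these is -2.

-2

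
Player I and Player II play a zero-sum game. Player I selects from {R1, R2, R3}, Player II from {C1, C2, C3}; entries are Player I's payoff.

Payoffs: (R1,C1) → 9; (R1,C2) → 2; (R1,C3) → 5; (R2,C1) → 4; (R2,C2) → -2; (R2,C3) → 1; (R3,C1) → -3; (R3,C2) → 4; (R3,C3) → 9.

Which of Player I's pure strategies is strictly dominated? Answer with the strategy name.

R2

R1 gives a strictly higher payoff than R2 against every column: 9 > 4, 2 > -2, 5 > 1.
So R2 is strictly dominated and Player I never plays it.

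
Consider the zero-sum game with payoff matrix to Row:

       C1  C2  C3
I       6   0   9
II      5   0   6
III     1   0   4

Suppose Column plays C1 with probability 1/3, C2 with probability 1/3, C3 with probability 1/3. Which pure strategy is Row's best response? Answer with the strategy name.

Expected payoff of I: (1/3)·6 + (1/3)·0 + (1/3)·9 = 5.
Expected payoff of II: (1/3)·5 + (1/3)·0 + (1/3)·6 = 11/3.
Expected payoff of III: (1/3)·1 + (1/3)·0 + (1/3)·4 = 5/3.
The largest is 5, so Row's best response is I.

I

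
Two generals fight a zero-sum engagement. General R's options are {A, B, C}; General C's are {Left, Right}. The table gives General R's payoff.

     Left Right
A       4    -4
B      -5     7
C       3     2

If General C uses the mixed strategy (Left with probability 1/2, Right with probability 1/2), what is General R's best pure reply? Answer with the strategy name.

C

Expected payoff of A: (1/2)·4 + (1/2)·(-4) = 0.
Expected payoff of B: (1/2)·(-5) + (1/2)·7 = 1.
Expected payoff of C: (1/2)·3 + (1/2)·2 = 5/2.
The largest is 5/2, so General R's best response is C.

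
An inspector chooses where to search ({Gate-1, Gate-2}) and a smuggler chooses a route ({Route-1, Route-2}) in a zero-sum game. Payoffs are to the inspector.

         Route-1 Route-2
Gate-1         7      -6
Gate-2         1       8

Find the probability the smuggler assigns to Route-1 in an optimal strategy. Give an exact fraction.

7/10

Row minima: Gate-1 → -6, Gate-2 → 1; maximin = 1.
Column maxima: Route-1 → 7, Route-2 → 8; minimax = 7.
1 ≠ 7, so there is no saddle point; optimal play is mixed.
Let the inspector play Gate-1 with probability p. Expected payoff against Route-1: 7p + 1(1−p) = 6p + 1; against Route-2: (-6)p + 8(1−p) = −14p + 8.
Setting these equal: 6p + 1 = −14p + 8 ⇒ 20p = 7 ⇒ p = 7/20, and the value is (6)·(7/20) + 1 = 31/10.
For the smuggler: with q = P(Route-1), equating Gate-1's and Gate-2's payoffs gives 13q − 6 = −7q + 8 ⇒ q = 7/10.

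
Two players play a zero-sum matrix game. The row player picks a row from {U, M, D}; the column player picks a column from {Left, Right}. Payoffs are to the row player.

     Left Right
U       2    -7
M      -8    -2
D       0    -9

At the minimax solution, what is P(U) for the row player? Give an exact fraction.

2/5

Row minima: U → -7, M → -8, D → -9; maximin = -7.
Column maxima: Left → 2, Right → -2; minimax = -2.
-7 ≠ -2, so there is no saddle point; optimal play is mixed.
D is strictly dominated by U, so the row player never plays it.
On the remaining 2×2 (U, M vs Left, Right):
Let the row player play U with probability p. Expected payoff against Left: 2p + (-8)(1−p) = 10p − 8; against Right: (-7)p + (-2)(1−p) = −5p − 2.
Setting these equal: 10p − 8 = −5p − 2 ⇒ 15p = 6 ⇒ p = 2/5, and the value is (10)·(2/5) − 8 = -4.
For the column player: with q = P(Left), equating U's and M's payoffs gives 9q − 7 = −6q − 2 ⇒ q = 1/3.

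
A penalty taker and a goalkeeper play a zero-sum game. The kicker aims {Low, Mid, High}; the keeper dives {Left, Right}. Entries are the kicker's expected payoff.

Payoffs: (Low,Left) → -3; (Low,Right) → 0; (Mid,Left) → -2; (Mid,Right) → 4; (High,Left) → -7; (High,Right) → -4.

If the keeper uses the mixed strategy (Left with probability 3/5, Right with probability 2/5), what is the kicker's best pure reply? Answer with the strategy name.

Mid

Expected payoff of Low: (3/5)·(-3) + (2/5)·0 = -9/5.
Expected payoff of Mid: (3/5)·(-2) + (2/5)·4 = 2/5.
Expected payoff of High: (3/5)·(-7) + (2/5)·(-4) = -29/5.
The largest is 2/5, so the kicker's best response is Mid.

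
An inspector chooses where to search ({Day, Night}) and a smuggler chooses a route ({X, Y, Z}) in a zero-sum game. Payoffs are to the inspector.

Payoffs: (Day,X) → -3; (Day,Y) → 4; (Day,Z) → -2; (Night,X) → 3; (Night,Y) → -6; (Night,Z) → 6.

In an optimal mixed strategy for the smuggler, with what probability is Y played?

Row minima: Day → -3, Night → -6; maximin = -3.
Column maxima: X → 3, Y → 4, Z → 6; minimax = 3.
-3 ≠ 3, so there is no saddle point; optimal play is mixed.
Z is strictly dominated by X (it gives the inspector strictly more in every row), so the smuggler never plays it.
On the remaining 2×2 (Day, Night vs X, Y):
Let the inspector play Day with probability p. Expected payoff against X: (-3)p + 3(1−p) = −6p + 3; against Y: 4p + (-6)(1−p) = 10p − 6.
Setting these equal: −6p + 3 = 10p − 6 ⇒ −16p = -9 ⇒ p = 9/16, and the value is (-6)·(9/16) + 3 = -3/8.
For the smuggler: with q = P(X), equating Day's and Night's payoffs gives −7q + 4 = 9q − 6 ⇒ q = 5/8.

3/8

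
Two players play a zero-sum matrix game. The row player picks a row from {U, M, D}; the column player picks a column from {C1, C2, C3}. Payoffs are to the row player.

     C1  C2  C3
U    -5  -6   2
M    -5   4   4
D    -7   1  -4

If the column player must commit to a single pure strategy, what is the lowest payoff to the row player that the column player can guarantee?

Column maxima: C1 → -5, C2 → 4, C3 → 4.
The smallest of these is -5.

-5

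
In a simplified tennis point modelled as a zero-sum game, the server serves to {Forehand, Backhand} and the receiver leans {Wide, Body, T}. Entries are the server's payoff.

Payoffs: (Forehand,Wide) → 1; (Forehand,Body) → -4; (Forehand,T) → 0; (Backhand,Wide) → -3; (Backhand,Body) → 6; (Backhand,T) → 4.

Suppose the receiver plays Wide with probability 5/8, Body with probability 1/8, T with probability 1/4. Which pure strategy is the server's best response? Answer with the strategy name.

Forehand

Expected payoff of Forehand: (5/8)·1 + (1/8)·(-4) + (1/4)·0 = 1/8.
Expected payoff of Backhand: (5/8)·(-3) + (1/8)·6 + (1/4)·4 = -1/8.
The largest is 1/8, so the server's best response is Forehand.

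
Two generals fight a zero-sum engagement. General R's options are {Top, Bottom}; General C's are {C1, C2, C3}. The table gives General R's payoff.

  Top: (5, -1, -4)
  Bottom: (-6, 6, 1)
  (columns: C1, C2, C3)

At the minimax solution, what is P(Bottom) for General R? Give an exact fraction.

Row minima: Top → -4, Bottom → -6; maximin = -4.
Column maxima: C1 → 5, C2 → 6, C3 → 1; minimax = 1.
-4 ≠ 1, so there is no saddle point; optimal play is mixed.
C2 is strictly dominated by C3 (it gives General R strictly more in every row), so General C never plays it.
On the remaining 2×2 (Top, Bottom vs C1, C3):
Let General R play Top with probability p. Expected payoff against C1: 5p + (-6)(1−p) = 11p − 6; against C3: (-4)p + 1(1−p) = −5p + 1.
Setting these equal: 11p − 6 = −5p + 1 ⇒ 16p = 7 ⇒ p = 7/16, and the value is (11)·(7/16) − 6 = -19/16.
For General C: with q = P(C1), equating Top's and Bottom's payoffs gives 9q − 4 = −7q + 1 ⇒ q = 5/16.

9/16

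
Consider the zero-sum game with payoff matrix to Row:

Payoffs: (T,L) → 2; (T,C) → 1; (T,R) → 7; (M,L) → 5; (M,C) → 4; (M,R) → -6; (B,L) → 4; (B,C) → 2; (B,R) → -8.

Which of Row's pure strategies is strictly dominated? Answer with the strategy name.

B

M gives a strictly higher payoff than B against every column: 5 > 4, 4 > 2, -6 > -8.
So B is strictly dominated and Row never plays it.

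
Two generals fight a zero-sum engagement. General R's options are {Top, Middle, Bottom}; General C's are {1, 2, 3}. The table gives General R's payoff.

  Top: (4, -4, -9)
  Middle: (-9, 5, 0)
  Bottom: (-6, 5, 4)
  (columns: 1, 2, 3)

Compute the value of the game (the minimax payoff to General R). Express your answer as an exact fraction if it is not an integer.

-38/23

Row minima: Top → -9, Middle → -9, Bottom → -6; maximin = -6.
Column maxima: 1 → 4, 2 → 5, 3 → 4; minimax = 4.
-6 ≠ 4, so there is no saddle point; optimal play is mixed.
2 is strictly dominated by 3 (it gives General R strictly more in every row), so General C never plays it.
With 2 eliminated, Middle is strictly dominated by Bottom (Bottom gives General R strictly more in every remaining column), so General R never plays it.
On the remaining 2×2 (Top, Bottom vs 1, 3):
Let General R play Top with probability p. Expected payoff against 1: 4p + (-6)(1−p) = 10p − 6; against 3: (-9)p + 4(1−p) = −13p + 4.
Setting these equal: 10p − 6 = −13p + 4 ⇒ 23p = 10 ⇒ p = 10/23, and the value is (10)·(10/23) − 6 = -38/23.
For General C: with q = P(1), equating Top's and Bottom's payoffs gives 13q − 9 = −10q + 4 ⇒ q = 13/23.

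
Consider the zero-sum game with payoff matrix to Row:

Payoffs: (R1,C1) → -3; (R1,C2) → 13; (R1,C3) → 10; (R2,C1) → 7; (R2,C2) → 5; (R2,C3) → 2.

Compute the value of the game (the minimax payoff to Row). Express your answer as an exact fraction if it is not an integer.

38/9

Row minima: R1 → -3, R2 → 2; maximin = 2.
Column maxima: C1 → 7, C2 → 13, C3 → 10; minimax = 7.
2 ≠ 7, so there is no saddle point; optimal play is mixed.
C2 is strictly dominated by C3 (it gives Row strictly more in every row), so Column never plays it.
On the remaining 2×2 (R1, R2 vs C1, C3):
Let Row play R1 with probability p. Expected payoff against C1: (-3)p + 7(1−p) = −10p + 7; against C3: 10p + 2(1−p) = 8p + 2.
Setting these equal: −10p + 7 = 8p + 2 ⇒ −18p = -5 ⇒ p = 5/18, and the value is (-10)·(5/18) + 7 = 38/9.
For Column: with q = P(C1), equating R1's and R2's payoffs gives −13q + 10 = 5q + 2 ⇒ q = 4/9.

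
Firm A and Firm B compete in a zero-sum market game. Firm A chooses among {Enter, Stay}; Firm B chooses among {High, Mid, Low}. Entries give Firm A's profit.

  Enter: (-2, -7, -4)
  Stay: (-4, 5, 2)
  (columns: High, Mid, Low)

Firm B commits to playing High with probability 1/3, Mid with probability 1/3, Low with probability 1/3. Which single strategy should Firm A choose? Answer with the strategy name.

Expected payoff of Enter: (1/3)·(-2) + (1/3)·(-7) + (1/3)·(-4) = -13/3.
Expected payoff of Stay: (1/3)·(-4) + (1/3)·5 + (1/3)·2 = 1.
The largest is 1, so Firm A's best response is Stay.

Stay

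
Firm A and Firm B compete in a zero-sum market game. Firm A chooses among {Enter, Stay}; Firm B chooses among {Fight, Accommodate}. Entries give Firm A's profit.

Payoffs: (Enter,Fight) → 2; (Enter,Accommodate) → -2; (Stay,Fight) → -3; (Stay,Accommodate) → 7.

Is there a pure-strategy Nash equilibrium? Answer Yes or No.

No

Row minima: Enter → -2, Stay → -3; maximin = -2.
Column maxima: Fight → 2, Accommodate → 7; minimax = 2.
-2 ≠ 2, so no pure-strategy equilibrium exists.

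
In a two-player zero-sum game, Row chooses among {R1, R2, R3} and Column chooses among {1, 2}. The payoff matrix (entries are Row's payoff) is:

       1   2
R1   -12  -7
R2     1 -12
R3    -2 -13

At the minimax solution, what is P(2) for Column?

Row minima: R1 → -12, R2 → -12, R3 → -13; maximin = -12.
Column maxima: 1 → 1, 2 → -7; minimax = -7.
-12 ≠ -7, so there is no saddle point; optimal play is mixed.
R3 is strictly dominated by R2, so Row never plays it.
On the remaining 2×2 (R1, R2 vs 1, 2):
Let Row play R1 with probability p. Expected payoff against 1: (-12)p + 1(1−p) = −13p + 1; against 2: (-7)p + (-12)(1−p) = 5p − 12.
Setting these equal: −13p + 1 = 5p − 12 ⇒ −18p = -13 ⇒ p = 13/18, and the value is (-13)·(13/18) + 1 = -151/18.
For Column: with q = P(1), equating R1's and R2's payoffs gives −5q − 7 = 13q − 12 ⇒ q = 5/18.

13/18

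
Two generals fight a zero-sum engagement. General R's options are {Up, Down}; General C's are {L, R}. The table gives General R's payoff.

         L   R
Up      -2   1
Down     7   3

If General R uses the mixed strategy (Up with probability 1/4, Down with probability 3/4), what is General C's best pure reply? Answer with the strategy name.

R

If General C plays L, General R's expected payoff is (1/4)·(-2) + (3/4)·7 = 19/4.
If General C plays R, General R's expected payoff is (1/4)·1 + (3/4)·3 = 5/2.
General C minimizes General R's payoff; the smallest is 5/2, so the best response is R.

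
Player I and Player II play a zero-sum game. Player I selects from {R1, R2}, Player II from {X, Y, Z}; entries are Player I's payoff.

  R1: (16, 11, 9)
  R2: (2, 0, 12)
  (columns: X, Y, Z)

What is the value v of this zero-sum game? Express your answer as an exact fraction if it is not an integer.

66/7

Row minima: R1 → 9, R2 → 0; maximin = 9.
Column maxima: X → 16, Y → 11, Z → 12; minimax = 11.
9 ≠ 11, so there is no saddle point; optimal play is mixed.
X is strictly dominated by Y (it gives Player I strictly more in every row), so Player II never plays it.
On the remaining 2×2 (R1, R2 vs Y, Z):
Let Player I play R1 with probability p. Expected payoff against Y: 11p + 0(1−p) = 11p; against Z: 9p + 12(1−p) = −3p + 12.
Setting these equal: 11p = −3p + 12 ⇒ 14p = 12 ⇒ p = 6/7, and the value is (11)·(6/7) = 66/7.
For Player II: with q = P(Y), equating R1's and R2's payoffs gives 2q + 9 = −12q + 12 ⇒ q = 3/14.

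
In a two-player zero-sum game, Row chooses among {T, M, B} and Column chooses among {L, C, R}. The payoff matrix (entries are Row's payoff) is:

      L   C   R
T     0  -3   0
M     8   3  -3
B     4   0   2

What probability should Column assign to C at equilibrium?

5/8

Row minima: T → -3, M → -3, B → 0; maximin = 0.
Column maxima: L → 8, C → 3, R → 2; minimax = 2.
0 ≠ 2, so there is no saddle point; optimal play is mixed.
T is strictly dominated by B, so Row never plays it.
L is strictly dominated by C (it gives Row strictly more in every row), so Column never plays it.
On the remaining 2×2 (M, B vs C, R):
Let Row play M with probability p. Expected payoff against C: 3p + 0(1−p) = 3p; against R: (-3)p + 2(1−p) = −5p + 2.
Setting these equal: 3p = −5p + 2 ⇒ 8p = 2 ⇒ p = 1/4, and the value is (3)·(1/4) = 3/4.
For Column: with q = P(C), equating M's and B's payoffs gives 6q − 3 = −2q + 2 ⇒ q = 5/8.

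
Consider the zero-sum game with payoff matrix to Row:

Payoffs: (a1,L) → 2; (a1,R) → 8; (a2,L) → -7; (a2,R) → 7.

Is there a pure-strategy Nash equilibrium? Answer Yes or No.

Row minima: a1 → 2, a2 → -7; maximin = 2.
Column maxima: L → 2, R → 8; minimax = 2.
maximin = minimax = 2, so a saddle point exists.

Yes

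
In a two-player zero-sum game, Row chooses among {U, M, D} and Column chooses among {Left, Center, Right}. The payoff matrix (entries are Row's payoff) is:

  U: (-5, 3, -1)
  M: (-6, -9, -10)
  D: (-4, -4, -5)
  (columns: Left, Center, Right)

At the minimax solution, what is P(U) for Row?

1/5

Row minima: U → -5, M → -10, D → -5; maximin = -5.
Column maxima: Left → -4, Center → 3, Right → -1; minimax = -4.
-5 ≠ -4, so there is no saddle point; optimal play is mixed.
M is strictly dominated by U, so Row never plays it.
Center is strictly dominated by Right (it gives Row strictly more in every row), so Column never plays it.
On the remaining 2×2 (U, D vs Left, Right):
Let Row play U with probability p. Expected payoff against Left: (-5)p + (-4)(1−p) = −p − 4; against Right: (-1)p + (-5)(1−p) = 4p − 5.
Setting these equal: −p − 4 = 4p − 5 ⇒ −5p = -1 ⇒ p = 1/5, and the value is (-1)·(1/5) − 4 = -21/5.
For Column: with q = P(Left), equating U's and D's payoffs gives −4q − 1 = q − 5 ⇒ q = 4/5.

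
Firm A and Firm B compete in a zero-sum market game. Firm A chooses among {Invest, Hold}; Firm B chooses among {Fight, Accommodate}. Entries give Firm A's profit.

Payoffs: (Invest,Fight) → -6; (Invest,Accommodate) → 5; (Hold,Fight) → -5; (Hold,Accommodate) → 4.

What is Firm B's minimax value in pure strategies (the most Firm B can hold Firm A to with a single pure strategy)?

Column maxima: Fight → -5, Accommodate → 5.
The smallest of these is -5.

-5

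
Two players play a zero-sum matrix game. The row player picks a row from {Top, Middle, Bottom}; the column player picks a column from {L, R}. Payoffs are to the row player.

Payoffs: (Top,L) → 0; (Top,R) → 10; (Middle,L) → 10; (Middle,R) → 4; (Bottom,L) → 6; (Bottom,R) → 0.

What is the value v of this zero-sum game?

Row minima: Top → 0, Middle → 4, Bottom → 0; maximin = 4.
Column maxima: L → 10, R → 10; minimax = 10.
4 ≠ 10, so there is no saddle point; optimal play is mixed.
Bottom is strictly dominated by Middle, so the row player never plays it.
On the remaining 2×2 (Top, Middle vs L, R):
Let the row player play Top with probability p. Expected payoff against L: 0p + 10(1−p) = −10p + 10; against R: 10p + 4(1−p) = 6p + 4.
Setting these equal: −10p + 10 = 6p + 4 ⇒ −16p = -6 ⇒ p = 3/8, and the value is (-10)·(3/8) + 10 = 25/4.
For the column player: with q = P(L), equating Top's and Middle's payoffs gives −10q + 10 = 6q + 4 ⇒ q = 3/8.

25/4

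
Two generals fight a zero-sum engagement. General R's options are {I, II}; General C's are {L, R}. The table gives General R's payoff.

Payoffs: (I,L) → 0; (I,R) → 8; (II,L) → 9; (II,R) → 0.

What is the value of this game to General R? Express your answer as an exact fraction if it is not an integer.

Row minima: I → 0, II → 0; maximin = 0.
Column maxima: L → 9, R → 8; minimax = 8.
0 ≠ 8, so there is no saddle point; optimal play is mixed.
Let General R play I with probability p. Expected payoff against L: 0p + 9(1−p) = −9p + 9; against R: 8p + 0(1−p) = 8p.
Setting these equal: −9p + 9 = 8p ⇒ −17p = -9 ⇒ p = 9/17, and the value is (-9)·(9/17) + 9 = 72/17.
For General C: with q = P(L), equating I's and II's payoffs gives −8q + 8 = 9q ⇒ q = 8/17.

72/17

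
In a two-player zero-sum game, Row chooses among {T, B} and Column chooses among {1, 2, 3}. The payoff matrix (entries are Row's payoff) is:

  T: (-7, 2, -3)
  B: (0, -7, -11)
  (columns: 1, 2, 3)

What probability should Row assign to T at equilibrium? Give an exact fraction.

11/15

Row minima: T → -7, B → -11; maximin = -7.
Column maxima: 1 → 0, 2 → 2, 3 → -3; minimax = -3.
-7 ≠ -3, so there is no saddle point; optimal play is mixed.
2 is strictly dominated by 3 (it gives Row strictly more in every row), so Column never plays it.
On the remaining 2×2 (T, B vs 1, 3):
Let Row play T with probability p. Expected payoff against 1: (-7)p + 0(1−p) = −7p; against 3: (-3)p + (-11)(1−p) = 8p − 11.
Setting these equal: −7p = 8p − 11 ⇒ −15p = -11 ⇒ p = 11/15, and the value is (-7)·(11/15) = -77/15.
For Column: with q = P(1), equating T's and B's payoffs gives −4q − 3 = 11q − 11 ⇒ q = 8/15.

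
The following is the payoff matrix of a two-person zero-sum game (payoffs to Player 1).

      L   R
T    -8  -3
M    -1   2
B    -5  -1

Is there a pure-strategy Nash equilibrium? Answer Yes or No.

Yes

Row minima: T → -8, M → -1, B → -5; maximin = -1.
Column maxima: L → -1, R → 2; minimax = -1.
maximin = minimax = -1, so a saddle point exists.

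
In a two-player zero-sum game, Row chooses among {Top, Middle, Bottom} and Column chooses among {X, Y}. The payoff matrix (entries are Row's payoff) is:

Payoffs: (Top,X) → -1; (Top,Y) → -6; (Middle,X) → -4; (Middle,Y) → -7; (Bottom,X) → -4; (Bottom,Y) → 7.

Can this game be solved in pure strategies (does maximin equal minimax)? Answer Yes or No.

No

Row minima: Top → -6, Middle → -7, Bottom → -4; maximin = -4.
Column maxima: X → -1, Y → 7; minimax = -1.
-4 ≠ -1, so no pure-strategy equilibrium exists.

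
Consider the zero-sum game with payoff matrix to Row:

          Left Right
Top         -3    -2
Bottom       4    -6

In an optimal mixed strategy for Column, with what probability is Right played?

Row minima: Top → -3, Bottom → -6; maximin = -3.
Column maxima: Left → 4, Right → -2; minimax = -2.
-3 ≠ -2, so there is no saddle point; optimal play is mixed.
Let Row play Top with probability p. Expected payoff against Left: (-3)p + 4(1−p) = −7p + 4; against Right: (-2)p + (-6)(1−p) = 4p − 6.
Setting these equal: −7p + 4 = 4p − 6 ⇒ −11p = -10 ⇒ p = 10/11, and the value is (-7)·(10/11) + 4 = -26/11.
For Column: with q = P(Left), equating Top's and Bottom's payoffs gives −q − 2 = 10q − 6 ⇒ q = 4/11.

7/11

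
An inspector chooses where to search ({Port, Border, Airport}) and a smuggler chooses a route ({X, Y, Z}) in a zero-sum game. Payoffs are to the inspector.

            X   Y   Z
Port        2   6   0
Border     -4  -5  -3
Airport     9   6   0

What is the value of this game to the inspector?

0

Row minima: Port → 0, Border → -5, Airport → 0; maximin = 0.
Column maxima: X → 9, Y → 6, Z → 0; minimax = 0.
Since maximin = minimax = 0, there is a saddle point and the value is 0.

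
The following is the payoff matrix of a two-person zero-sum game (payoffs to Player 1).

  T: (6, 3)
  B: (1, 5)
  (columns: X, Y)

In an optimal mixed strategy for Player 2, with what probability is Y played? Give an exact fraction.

Row minima: T → 3, B → 1; maximin = 3.
Column maxima: X → 6, Y → 5; minimax = 5.
3 ≠ 5, so there is no saddle point; optimal play is mixed.
Let Player 1 play T with probability p. Expected payoff against X: 6p + 1(1−p) = 5p + 1; against Y: 3p + 5(1−p) = −2p + 5.
Setting these equal: 5p + 1 = −2p + 5 ⇒ 7p = 4 ⇒ p = 4/7, and the value is (5)·(4/7) + 1 = 27/7.
For Player 2: with q = P(X), equating T's and B's payoffs gives 3q + 3 = −4q + 5 ⇒ q = 2/7.

5/7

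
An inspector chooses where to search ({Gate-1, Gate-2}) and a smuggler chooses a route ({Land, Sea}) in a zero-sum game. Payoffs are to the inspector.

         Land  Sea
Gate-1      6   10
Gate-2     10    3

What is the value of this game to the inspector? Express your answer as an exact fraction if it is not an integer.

82/11

Row minima: Gate-1 → 6, Gate-2 → 3; maximin = 6.
Column maxima: Land → 10, Sea → 10; minimax = 10.
6 ≠ 10, so there is no saddle point; optimal play is mixed.
Let the inspector play Gate-1 with probability p. Expected payoff against Land: 6p + 10(1−p) = −4p + 10; against Sea: 10p + 3(1−p) = 7p + 3.
Setting these equal: −4p + 10 = 7p + 3 ⇒ −11p = -7 ⇒ p = 7/11, and the value is (-4)·(7/11) + 10 = 82/11.
For the smuggler: with q = P(Land), equating Gate-1's and Gate-2's payoffs gives −4q + 10 = 7q + 3 ⇒ q = 7/11.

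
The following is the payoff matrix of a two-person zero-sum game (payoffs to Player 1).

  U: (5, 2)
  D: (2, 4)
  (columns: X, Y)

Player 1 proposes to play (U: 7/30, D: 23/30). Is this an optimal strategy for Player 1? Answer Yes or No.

Against X this mix gives (7/30)·5 + (23/30)·2 = 27/10.
Against Y this mix gives (7/30)·2 + (23/30)·4 = 53/15.
Player 2 will play X, holding Player 1 to 27/10. Shifting weight toward the row that does better against X would raise this floor (the equalizing mix achieves 16/5 against both X and Y), so the proposed strategy is not optimal.

No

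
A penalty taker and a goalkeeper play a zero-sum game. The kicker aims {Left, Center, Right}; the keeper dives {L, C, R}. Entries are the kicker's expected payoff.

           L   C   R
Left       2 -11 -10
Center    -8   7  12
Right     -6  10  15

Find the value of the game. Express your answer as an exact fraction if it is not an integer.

-46/29

Row minima: Left → -11, Center → -8, Right → -6; maximin = -6.
Column maxima: L → 2, C → 10, R → 15; minimax = 2.
-6 ≠ 2, so there is no saddle point; optimal play is mixed.
Center is strictly dominated by Right, so the kicker never plays it.
R is strictly dominated by C (it gives the kicker strictly more in every row), so the keeper never plays it.
On the remaining 2×2 (Left, Right vs L, C):
Let the kicker play Left with probability p. Expected payoff against L: 2p + (-6)(1−p) = 8p − 6; against C: (-11)p + 10(1−p) = −21p + 10.
Setting these equal: 8p − 6 = −21p + 10 ⇒ 29p = 16 ⇒ p = 16/29, and the value is (8)·(16/29) − 6 = -46/29.
For the keeper: with q = P(L), equating Left's and Right's payoffs gives 13q − 11 = −16q + 10 ⇒ q = 21/29.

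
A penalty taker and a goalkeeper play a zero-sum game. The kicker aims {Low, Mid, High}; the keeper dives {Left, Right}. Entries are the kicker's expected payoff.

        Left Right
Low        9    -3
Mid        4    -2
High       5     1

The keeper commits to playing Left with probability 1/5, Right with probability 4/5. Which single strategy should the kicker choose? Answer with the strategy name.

Expected payoff of Low: (1/5)·9 + (4/5)·(-3) = -3/5.
Expected payoff of Mid: (1/5)·4 + (4/5)·(-2) = -4/5.
Expected payoff of High: (1/5)·5 + (4/5)·1 = 9/5.
The largest is 9/5, so the kicker's best response is High.

High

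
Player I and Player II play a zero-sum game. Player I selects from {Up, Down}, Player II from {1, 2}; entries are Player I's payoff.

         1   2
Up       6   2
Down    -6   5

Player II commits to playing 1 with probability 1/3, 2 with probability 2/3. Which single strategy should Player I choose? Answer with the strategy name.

Expected payoff of Up: (1/3)·6 + (2/3)·2 = 10/3.
Expected payoff of Down: (1/3)·(-6) + (2/3)·5 = 4/3.
The largest is 10/3, so Player I's best response is Up.

Up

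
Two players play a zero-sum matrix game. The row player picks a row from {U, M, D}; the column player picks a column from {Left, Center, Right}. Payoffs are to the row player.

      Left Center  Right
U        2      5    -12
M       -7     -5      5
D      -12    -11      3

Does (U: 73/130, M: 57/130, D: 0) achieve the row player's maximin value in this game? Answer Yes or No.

No

Against Left this mix gives (73/130)·2 + (57/130)·(-7) = -253/130.
Against Center this mix gives (73/130)·5 + (57/130)·(-5) = 8/13.
Against Right this mix gives (73/130)·(-12) + (57/130)·5 = -591/130.
The column player will play Right, holding the row player to -591/130. Shifting weight toward the row that does better against Right would raise this floor (the equalizing mix achieves -37/13 against both Right and Left), so the proposed strategy is not optimal.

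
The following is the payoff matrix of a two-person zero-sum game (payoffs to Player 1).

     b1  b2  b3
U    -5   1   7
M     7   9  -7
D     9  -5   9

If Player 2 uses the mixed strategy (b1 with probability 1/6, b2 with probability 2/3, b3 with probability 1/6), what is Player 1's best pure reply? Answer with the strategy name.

M

Expected payoff of U: (1/6)·(-5) + (2/3)·1 + (1/6)·7 = 1.
Expected payoff of M: (1/6)·7 + (2/3)·9 + (1/6)·(-7) = 6.
Expected payoff of D: (1/6)·9 + (2/3)·(-5) + (1/6)·9 = -1/3.
The largest is 6, so Player 1's best response is M.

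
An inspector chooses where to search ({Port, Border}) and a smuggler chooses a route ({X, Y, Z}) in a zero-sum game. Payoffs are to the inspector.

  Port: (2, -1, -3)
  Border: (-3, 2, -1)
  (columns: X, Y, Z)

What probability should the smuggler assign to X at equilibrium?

Row minima: Port → -3, Border → -3; maximin = -3.
Column maxima: X → 2, Y → 2, Z → -1; minimax = -1.
-3 ≠ -1, so there is no saddle point; optimal play is mixed.
Y is strictly dominated by Z (it gives the inspector strictly more in every row), so the smuggler never plays it.
On the remaining 2×2 (Port, Border vs X, Z):
Let the inspector play Port with probability p. Expected payoff against X: 2p + (-3)(1−p) = 5p − 3; against Z: (-3)p + (-1)(1−p) = −2p − 1.
Setting these equal: 5p − 3 = −2p − 1 ⇒ 7p = 2 ⇒ p = 2/7, and the value is (5)·(2/7) − 3 = -11/7.
For the smuggler: with q = P(X), equating Port's and Border's payoffs gives 5q − 3 = −2q − 1 ⇒ q = 2/7.

2/7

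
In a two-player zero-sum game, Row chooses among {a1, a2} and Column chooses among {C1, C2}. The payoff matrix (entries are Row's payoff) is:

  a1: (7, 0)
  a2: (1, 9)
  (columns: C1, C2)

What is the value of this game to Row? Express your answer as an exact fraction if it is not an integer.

21/5

Row minima: a1 → 0, a2 → 1; maximin = 1.
Column maxima: C1 → 7, C2 → 9; minimax = 7.
1 ≠ 7, so there is no saddle point; optimal play is mixed.
Let Row play a1 with probability p. Expected payoff against C1: 7p + 1(1−p) = 6p + 1; against C2: 0p + 9(1−p) = −9p + 9.
Setting these equal: 6p + 1 = −9p + 9 ⇒ 15p = 8 ⇒ p = 8/15, and the value is (6)·(8/15) + 1 = 21/5.
For Column: with q = P(C1), equating a1's and a2's payoffs gives 7q = −8q + 9 ⇒ q = 3/5.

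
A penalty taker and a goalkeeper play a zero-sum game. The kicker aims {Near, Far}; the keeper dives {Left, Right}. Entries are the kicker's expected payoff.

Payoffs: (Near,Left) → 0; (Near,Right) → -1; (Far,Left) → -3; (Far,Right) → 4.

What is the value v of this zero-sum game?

-3/8

Row minima: Near → -1, Far → -3; maximin = -1.
Column maxima: Left → 0, Right → 4; minimax = 0.
-1 ≠ 0, so there is no saddle point; optimal play is mixed.
Let the kicker play Near with probability p. Expected payoff against Left: 0p + (-3)(1−p) = 3p − 3; against Right: (-1)p + 4(1−p) = −5p + 4.
Setting these equal: 3p − 3 = −5p + 4 ⇒ 8p = 7 ⇒ p = 7/8, and the value is (3)·(7/8) − 3 = -3/8.
For the keeper: with q = P(Left), equating Near's and Far's payoffs gives q − 1 = −7q + 4 ⇒ q = 5/8.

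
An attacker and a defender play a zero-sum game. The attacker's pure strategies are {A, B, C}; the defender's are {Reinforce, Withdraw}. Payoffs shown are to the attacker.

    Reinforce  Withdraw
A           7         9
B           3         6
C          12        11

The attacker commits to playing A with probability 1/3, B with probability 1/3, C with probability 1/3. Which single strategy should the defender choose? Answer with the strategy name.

If the defender plays Reinforce, the attacker's expected payoff is (1/3)·7 + (1/3)·3 + (1/3)·12 = 22/3.
If the defender plays Withdraw, the attacker's expected payoff is (1/3)·9 + (1/3)·6 + (1/3)·11 = 26/3.
The defender minimizes the attacker's payoff; the smallest is 22/3, so the best response is Reinforce.

Reinforce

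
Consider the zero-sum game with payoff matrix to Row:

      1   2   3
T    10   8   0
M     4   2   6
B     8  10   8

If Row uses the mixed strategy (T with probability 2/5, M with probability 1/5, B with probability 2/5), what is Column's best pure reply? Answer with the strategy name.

If Column plays 1, Row's expected payoff is (2/5)·10 + (1/5)·4 + (2/5)·8 = 8.
If Column plays 2, Row's expected payoff is (2/5)·8 + (1/5)·2 + (2/5)·10 = 38/5.
If Column plays 3, Row's expected payoff is (2/5)·0 + (1/5)·6 + (2/5)·8 = 22/5.
Column minimizes Row's payoff; the smallest is 22/5, so the best response is 3.

3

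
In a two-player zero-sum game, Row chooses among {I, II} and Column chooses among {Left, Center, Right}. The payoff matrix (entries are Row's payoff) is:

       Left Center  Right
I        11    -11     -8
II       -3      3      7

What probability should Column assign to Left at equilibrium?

1/2

Row minima: I → -11, II → -3; maximin = -3.
Column maxima: Left → 11, Center → 3, Right → 7; minimax = 3.
-3 ≠ 3, so there is no saddle point; optimal play is mixed.
Right is strictly dominated by Center (it gives Row strictly more in every row), so Column never plays it.
On the remaining 2×2 (I, II vs Left, Center):
Let Row play I with probability p. Expected payoff against Left: 11p + (-3)(1−p) = 14p − 3; against Center: (-11)p + 3(1−p) = −14p + 3.
Setting these equal: 14p − 3 = −14p + 3 ⇒ 28p = 6 ⇒ p = 3/14, and the value is (14)·(3/14) − 3 = 0.
For Column: with q = P(Left), equating I's and II's payoffs gives 22q − 11 = −6q + 3 ⇒ q = 1/2.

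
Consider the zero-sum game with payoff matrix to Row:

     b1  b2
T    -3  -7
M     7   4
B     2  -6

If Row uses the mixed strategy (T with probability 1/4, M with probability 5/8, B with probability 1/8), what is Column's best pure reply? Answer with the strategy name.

b2

If Column plays b1, Row's expected payoff is (1/4)·(-3) + (5/8)·7 + (1/8)·2 = 31/8.
If Column plays b2, Row's expected payoff is (1/4)·(-7) + (5/8)·4 + (1/8)·(-6) = 0.
Column minimizes Row's payoff; the smallest is 0, so the best response is b2.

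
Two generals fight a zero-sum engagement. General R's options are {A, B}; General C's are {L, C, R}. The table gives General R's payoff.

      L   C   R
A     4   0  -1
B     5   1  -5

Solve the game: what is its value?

-1

Row minima: A → -1, B → -5; maximin = -1.
Column maxima: L → 5, C → 1, R → -1; minimax = -1.
Since maximin = minimax = -1, there is a saddle point and the value is -1.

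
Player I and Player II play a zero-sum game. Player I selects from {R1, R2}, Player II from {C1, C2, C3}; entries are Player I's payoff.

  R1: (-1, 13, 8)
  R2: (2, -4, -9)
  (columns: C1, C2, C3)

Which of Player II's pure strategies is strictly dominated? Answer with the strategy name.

C2

C3 holds Player I's payoff strictly below C2 in every row: 8 < 13, -9 < -4.
So C2 is strictly dominated for Player II.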